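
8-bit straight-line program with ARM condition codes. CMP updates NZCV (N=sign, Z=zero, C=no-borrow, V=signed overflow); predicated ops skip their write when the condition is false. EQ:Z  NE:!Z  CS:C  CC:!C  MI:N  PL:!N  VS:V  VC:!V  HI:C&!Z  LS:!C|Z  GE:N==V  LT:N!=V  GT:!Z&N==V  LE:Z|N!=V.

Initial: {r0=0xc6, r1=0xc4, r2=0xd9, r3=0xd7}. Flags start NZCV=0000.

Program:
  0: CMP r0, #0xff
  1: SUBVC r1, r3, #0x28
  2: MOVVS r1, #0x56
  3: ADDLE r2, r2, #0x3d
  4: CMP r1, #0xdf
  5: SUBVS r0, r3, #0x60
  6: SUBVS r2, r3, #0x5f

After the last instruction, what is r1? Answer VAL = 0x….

VAL = 0xaf

0: ✓ CMP  NZCV=1000
1: ✓ SUBVC  r1←0xaf
2: · MOVVS
3: ✓ ADDLE  r2←0x16
4: ✓ CMP  NZCV=1000
5: · SUBVS
6: · SUBVS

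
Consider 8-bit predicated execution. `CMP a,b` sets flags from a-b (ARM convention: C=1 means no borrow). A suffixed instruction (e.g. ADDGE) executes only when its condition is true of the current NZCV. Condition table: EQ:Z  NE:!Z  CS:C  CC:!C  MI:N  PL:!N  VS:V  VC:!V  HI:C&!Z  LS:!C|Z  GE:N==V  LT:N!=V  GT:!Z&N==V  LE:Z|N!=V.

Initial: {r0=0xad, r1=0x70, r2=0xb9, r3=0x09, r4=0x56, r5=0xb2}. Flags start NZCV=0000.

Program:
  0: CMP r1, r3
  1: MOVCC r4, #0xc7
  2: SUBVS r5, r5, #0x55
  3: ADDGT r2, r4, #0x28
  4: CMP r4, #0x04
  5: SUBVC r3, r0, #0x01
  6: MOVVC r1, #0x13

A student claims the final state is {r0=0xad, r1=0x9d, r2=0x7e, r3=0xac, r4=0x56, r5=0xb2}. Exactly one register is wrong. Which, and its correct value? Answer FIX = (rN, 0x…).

FIX = (r1, 0x13)

[0] flags=0010 → (cmp)
[1] flags=0010 CC?F → skip
[2] flags=0010 VS?F → skip
[3] flags=0010 GT?T → r2=0x7e
[4] flags=0010 → (cmp)
[5] flags=0010 VC?T → r3=0xac
[6] flags=0010 VC?T → r1=0x13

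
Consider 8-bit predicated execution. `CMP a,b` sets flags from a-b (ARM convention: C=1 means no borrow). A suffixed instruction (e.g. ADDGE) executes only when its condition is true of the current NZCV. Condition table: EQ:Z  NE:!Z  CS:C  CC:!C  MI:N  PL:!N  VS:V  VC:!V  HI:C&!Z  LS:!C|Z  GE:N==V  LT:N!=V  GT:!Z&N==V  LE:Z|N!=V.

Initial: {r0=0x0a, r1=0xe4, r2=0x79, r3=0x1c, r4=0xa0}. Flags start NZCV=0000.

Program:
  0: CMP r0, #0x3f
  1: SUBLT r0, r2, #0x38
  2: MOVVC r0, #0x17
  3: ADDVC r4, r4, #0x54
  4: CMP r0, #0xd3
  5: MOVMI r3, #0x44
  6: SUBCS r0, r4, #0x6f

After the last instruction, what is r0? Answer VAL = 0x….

VAL = 0x17

0: ✓ CMP  NZCV=1000
1: ✓ SUBLT  r0←0x41
2: ✓ MOVVC  r0←0x17
3: ✓ ADDVC  r4←0xf4
4: ✓ CMP  NZCV=0000
5: · MOVMI
6: · SUBCS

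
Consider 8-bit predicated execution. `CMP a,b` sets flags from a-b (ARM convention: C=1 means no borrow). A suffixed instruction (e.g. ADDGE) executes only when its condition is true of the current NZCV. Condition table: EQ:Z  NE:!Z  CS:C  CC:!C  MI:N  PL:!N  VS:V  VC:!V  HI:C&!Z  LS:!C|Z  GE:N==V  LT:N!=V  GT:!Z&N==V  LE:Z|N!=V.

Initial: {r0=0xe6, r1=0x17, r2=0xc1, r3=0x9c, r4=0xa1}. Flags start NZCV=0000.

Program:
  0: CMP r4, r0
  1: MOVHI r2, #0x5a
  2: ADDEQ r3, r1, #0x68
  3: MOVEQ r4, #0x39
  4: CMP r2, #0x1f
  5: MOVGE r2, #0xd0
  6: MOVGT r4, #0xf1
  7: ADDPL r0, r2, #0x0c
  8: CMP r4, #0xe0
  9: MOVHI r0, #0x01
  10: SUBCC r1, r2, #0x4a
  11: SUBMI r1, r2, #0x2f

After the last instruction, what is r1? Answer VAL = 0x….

VAL = 0x92

0: ✓ CMP  NZCV=1000
1: · MOVHI
2: · ADDEQ
3: · MOVEQ
4: ✓ CMP  NZCV=1010
5: · MOVGE
6: · MOVGT
7: · ADDPL
8: ✓ CMP  NZCV=1000
9: · MOVHI
10: ✓ SUBCC  r1←0x77
11: ✓ SUBMI  r1←0x92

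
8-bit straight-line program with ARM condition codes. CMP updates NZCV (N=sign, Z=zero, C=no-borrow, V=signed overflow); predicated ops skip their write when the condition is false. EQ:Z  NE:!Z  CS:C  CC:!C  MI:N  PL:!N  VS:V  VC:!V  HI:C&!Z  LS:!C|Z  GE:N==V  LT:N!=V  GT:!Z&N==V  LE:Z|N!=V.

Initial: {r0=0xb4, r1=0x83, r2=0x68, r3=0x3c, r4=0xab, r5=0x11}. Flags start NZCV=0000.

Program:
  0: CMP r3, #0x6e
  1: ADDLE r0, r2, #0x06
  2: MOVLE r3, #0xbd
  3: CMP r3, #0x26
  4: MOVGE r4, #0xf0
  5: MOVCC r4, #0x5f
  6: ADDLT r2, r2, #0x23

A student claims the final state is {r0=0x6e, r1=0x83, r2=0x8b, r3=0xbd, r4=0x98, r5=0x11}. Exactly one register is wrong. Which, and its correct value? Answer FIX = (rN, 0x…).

[0] flags=1000 → (cmp)
[1] flags=1000 LE?T → r0=0x6e
[2] flags=1000 LE?T → r3=0xbd
[3] flags=1010 → (cmp)
[4] flags=1010 GE?F → skip
[5] flags=1010 CC?F → skip
[6] flags=1010 LT?T → r2=0x8b

FIX = (r4, 0xab)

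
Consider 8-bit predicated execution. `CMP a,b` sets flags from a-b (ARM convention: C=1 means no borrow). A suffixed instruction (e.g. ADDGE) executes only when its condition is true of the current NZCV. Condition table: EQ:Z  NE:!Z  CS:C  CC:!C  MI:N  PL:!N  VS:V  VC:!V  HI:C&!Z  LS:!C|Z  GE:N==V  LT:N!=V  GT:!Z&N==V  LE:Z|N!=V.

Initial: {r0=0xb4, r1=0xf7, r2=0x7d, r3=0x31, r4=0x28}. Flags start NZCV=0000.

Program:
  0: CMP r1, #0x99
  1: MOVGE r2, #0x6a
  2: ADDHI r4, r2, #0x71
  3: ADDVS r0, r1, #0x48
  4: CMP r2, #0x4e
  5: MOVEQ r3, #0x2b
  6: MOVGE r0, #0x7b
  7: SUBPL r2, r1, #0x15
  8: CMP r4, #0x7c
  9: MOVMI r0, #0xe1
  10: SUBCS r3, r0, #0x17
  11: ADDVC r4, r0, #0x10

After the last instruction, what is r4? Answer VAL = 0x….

0: ✓ CMP  NZCV=0010
1: ✓ MOVGE  r2←0x6a
2: ✓ ADDHI  r4←0xdb
3: · ADDVS
4: ✓ CMP  NZCV=0010
5: · MOVEQ
6: ✓ MOVGE  r0←0x7b
7: ✓ SUBPL  r2←0xe2
8: ✓ CMP  NZCV=0011
9: · MOVMI
10: ✓ SUBCS  r3←0x64
11: · ADDVC

VAL = 0xdb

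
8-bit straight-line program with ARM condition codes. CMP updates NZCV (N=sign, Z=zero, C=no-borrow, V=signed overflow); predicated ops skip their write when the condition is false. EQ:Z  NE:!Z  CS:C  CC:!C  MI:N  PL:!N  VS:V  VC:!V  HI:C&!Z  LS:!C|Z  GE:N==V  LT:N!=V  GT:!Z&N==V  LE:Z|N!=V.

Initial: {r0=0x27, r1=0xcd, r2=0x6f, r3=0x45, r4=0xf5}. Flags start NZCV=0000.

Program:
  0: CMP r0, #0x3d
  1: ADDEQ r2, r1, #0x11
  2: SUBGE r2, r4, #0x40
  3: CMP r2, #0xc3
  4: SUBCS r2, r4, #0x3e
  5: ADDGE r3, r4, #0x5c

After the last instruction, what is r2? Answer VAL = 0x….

VAL = 0x6f

[0] flags=1000 → (cmp)
[1] flags=1000 EQ?F → skip
[2] flags=1000 GE?F → skip
[3] flags=1001 → (cmp)
[4] flags=1001 CS?F → skip
[5] flags=1001 GE?T → r3=0x51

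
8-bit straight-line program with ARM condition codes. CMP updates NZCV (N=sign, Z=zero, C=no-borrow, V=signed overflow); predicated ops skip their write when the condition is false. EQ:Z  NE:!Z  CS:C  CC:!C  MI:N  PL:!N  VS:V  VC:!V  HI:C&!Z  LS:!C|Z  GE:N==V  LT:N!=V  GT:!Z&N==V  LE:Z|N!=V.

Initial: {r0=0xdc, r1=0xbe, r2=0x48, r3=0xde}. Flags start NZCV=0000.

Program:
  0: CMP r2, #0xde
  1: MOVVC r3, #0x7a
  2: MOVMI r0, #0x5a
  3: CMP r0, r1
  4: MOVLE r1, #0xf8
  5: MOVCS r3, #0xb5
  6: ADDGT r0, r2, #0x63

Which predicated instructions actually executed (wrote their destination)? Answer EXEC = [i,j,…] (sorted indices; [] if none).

[0] flags=0000 → (cmp)
[1] flags=0000 VC?T → r3=0x7a
[2] flags=0000 MI?F → skip
[3] flags=0010 → (cmp)
[4] flags=0010 LE?F → skip
[5] flags=0010 CS?T → r3=0xb5
[6] flags=0010 GT?T → r0=0xab

EXEC = [1,5,6]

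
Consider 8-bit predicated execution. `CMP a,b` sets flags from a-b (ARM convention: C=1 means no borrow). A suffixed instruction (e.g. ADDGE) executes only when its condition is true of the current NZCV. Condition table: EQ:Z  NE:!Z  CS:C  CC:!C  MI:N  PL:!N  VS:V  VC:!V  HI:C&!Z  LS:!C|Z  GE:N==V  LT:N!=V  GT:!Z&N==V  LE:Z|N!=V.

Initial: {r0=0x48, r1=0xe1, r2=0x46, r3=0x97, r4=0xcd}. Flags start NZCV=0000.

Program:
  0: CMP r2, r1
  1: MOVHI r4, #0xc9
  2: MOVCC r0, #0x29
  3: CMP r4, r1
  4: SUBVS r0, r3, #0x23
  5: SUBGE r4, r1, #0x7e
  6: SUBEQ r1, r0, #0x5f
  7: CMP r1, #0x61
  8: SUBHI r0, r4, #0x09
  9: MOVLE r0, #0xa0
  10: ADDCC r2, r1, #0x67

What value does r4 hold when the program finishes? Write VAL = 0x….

VAL = 0xcd

[0] flags=0000 → (cmp)
[1] flags=0000 HI?F → skip
[2] flags=0000 CC?T → r0=0x29
[3] flags=1000 → (cmp)
[4] flags=1000 VS?F → skip
[5] flags=1000 GE?F → skip
[6] flags=1000 EQ?F → skip
[7] flags=1010 → (cmp)
[8] flags=1010 HI?T → r0=0xc4
[9] flags=1010 LE?T → r0=0xa0
[10] flags=1010 CC?F → skip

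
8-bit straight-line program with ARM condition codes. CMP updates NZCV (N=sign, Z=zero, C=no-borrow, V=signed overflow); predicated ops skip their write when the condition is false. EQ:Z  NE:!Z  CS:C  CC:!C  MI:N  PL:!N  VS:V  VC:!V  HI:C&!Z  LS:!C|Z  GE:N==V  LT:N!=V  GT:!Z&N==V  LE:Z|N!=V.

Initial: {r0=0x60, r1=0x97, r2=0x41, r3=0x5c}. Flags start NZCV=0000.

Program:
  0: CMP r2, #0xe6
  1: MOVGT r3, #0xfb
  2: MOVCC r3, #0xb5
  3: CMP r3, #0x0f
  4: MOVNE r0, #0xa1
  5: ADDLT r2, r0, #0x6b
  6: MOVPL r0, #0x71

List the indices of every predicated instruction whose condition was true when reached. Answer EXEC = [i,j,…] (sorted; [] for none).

EXEC = [1,2,4,5]

0: ✓ CMP  NZCV=0000
1: ✓ MOVGT  r3←0xfb
2: ✓ MOVCC  r3←0xb5
3: ✓ CMP  NZCV=1010
4: ✓ MOVNE  r0←0xa1
5: ✓ ADDLT  r2←0x0c
6: · MOVPL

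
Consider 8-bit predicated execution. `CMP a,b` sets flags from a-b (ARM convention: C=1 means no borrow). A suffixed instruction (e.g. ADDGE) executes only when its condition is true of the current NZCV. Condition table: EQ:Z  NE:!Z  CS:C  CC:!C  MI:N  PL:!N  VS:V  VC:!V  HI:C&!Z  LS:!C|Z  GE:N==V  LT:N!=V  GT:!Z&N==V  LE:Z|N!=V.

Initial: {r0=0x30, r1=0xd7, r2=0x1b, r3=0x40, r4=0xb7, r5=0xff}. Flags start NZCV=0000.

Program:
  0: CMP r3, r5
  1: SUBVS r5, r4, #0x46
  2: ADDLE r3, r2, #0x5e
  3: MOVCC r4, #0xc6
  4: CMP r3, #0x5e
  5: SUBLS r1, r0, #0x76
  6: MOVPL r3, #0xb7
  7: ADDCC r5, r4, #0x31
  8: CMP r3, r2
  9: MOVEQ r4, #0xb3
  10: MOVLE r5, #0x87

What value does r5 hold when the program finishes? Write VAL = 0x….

0: ✓ CMP  NZCV=0000
1: · SUBVS
2: · ADDLE
3: ✓ MOVCC  r4←0xc6
4: ✓ CMP  NZCV=1000
5: ✓ SUBLS  r1←0xba
6: · MOVPL
7: ✓ ADDCC  r5←0xf7
8: ✓ CMP  NZCV=0010
9: · MOVEQ
10: · MOVLE

VAL = 0xf7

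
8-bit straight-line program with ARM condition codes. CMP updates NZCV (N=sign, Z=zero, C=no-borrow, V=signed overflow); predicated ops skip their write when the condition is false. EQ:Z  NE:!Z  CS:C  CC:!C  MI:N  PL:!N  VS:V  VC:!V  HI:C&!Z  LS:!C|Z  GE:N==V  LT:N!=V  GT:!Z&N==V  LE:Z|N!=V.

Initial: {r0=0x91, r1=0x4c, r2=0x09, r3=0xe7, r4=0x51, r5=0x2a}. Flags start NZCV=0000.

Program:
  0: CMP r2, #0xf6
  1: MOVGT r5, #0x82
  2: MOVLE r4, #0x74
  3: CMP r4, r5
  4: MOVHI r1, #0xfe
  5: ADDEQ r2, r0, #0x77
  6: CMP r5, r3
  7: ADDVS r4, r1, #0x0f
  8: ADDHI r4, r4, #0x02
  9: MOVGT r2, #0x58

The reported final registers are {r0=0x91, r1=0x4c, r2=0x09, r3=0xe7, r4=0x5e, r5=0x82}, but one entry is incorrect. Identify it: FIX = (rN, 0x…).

FIX = (r4, 0x51)

0: ✓ CMP  NZCV=0000
1: ✓ MOVGT  r5←0x82
2: · MOVLE
3: ✓ CMP  NZCV=1001
4: · MOVHI
5: · ADDEQ
6: ✓ CMP  NZCV=1000
7: · ADDVS
8: · ADDHI
9: · MOVGT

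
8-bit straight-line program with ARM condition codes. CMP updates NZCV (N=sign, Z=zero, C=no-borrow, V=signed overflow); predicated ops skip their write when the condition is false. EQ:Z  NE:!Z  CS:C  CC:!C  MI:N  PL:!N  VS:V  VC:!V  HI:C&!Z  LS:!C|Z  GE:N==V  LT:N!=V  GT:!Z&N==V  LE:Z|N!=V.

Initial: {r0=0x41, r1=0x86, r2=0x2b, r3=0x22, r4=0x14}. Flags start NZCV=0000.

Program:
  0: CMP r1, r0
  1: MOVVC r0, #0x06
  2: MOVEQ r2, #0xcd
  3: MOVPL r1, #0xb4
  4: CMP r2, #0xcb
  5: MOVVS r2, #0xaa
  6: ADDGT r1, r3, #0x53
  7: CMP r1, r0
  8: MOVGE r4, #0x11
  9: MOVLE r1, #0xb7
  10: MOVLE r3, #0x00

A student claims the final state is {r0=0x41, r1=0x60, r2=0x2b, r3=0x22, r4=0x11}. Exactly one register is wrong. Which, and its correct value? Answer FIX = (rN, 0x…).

FIX = (r1, 0x75)

[0] flags=0011 → (cmp)
[1] flags=0011 VC?F → skip
[2] flags=0011 EQ?F → skip
[3] flags=0011 PL?T → r1=0xb4
[4] flags=0000 → (cmp)
[5] flags=0000 VS?F → skip
[6] flags=0000 GT?T → r1=0x75
[7] flags=0010 → (cmp)
[8] flags=0010 GE?T → r4=0x11
[9] flags=0010 LE?F → skip
[10] flags=0010 LE?F → skip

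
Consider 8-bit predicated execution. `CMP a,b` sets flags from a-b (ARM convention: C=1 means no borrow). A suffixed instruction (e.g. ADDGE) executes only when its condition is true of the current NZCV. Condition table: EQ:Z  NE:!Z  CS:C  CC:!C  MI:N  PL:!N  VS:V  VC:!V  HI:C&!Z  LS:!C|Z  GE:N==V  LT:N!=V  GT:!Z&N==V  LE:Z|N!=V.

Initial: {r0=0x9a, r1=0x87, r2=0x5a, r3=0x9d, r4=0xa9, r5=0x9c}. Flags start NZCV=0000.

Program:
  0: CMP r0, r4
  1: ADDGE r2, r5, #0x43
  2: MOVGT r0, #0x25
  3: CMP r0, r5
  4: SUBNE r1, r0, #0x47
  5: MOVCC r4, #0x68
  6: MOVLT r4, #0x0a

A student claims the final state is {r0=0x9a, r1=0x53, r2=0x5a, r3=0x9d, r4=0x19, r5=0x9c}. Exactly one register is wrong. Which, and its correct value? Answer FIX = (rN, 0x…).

FIX = (r4, 0x0a)

[0] flags=1000 → (cmp)
[1] flags=1000 GE?F → skip
[2] flags=1000 GT?F → skip
[3] flags=1000 → (cmp)
[4] flags=1000 NE?T → r1=0x53
[5] flags=1000 CC?T → r4=0x68
[6] flags=1000 LT?T → r4=0x0a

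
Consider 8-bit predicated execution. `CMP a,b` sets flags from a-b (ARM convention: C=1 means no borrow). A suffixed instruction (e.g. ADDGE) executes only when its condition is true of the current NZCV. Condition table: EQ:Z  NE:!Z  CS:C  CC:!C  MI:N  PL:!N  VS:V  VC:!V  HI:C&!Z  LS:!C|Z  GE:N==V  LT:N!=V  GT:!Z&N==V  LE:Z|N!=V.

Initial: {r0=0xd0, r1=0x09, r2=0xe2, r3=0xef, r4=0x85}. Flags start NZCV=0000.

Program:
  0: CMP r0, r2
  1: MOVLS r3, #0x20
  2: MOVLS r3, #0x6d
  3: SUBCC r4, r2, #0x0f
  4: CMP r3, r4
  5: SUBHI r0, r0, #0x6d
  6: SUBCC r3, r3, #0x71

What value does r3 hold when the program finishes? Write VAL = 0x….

0: ✓ CMP  NZCV=1000
1: ✓ MOVLS  r3←0x20
2: ✓ MOVLS  r3←0x6d
3: ✓ SUBCC  r4←0xd3
4: ✓ CMP  NZCV=1001
5: · SUBHI
6: ✓ SUBCC  r3←0xfc

VAL = 0xfc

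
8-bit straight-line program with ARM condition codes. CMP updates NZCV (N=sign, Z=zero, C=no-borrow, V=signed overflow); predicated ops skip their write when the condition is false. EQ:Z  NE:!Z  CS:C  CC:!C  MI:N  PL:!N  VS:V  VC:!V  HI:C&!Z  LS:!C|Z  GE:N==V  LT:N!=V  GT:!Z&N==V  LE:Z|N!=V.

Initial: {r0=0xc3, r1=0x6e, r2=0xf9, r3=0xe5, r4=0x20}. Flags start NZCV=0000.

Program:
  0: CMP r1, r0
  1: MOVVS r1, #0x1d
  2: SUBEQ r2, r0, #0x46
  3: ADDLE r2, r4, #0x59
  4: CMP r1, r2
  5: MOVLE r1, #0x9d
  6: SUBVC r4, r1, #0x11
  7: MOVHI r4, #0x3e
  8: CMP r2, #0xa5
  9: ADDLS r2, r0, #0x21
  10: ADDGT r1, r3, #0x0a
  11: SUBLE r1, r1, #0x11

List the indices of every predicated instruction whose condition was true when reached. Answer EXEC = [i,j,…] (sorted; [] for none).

EXEC = [1,6,10]

0: ✓ CMP  NZCV=1001
1: ✓ MOVVS  r1←0x1d
2: · SUBEQ
3: · ADDLE
4: ✓ CMP  NZCV=0000
5: · MOVLE
6: ✓ SUBVC  r4←0x0c
7: · MOVHI
8: ✓ CMP  NZCV=0010
9: · ADDLS
10: ✓ ADDGT  r1←0xef
11: · SUBLE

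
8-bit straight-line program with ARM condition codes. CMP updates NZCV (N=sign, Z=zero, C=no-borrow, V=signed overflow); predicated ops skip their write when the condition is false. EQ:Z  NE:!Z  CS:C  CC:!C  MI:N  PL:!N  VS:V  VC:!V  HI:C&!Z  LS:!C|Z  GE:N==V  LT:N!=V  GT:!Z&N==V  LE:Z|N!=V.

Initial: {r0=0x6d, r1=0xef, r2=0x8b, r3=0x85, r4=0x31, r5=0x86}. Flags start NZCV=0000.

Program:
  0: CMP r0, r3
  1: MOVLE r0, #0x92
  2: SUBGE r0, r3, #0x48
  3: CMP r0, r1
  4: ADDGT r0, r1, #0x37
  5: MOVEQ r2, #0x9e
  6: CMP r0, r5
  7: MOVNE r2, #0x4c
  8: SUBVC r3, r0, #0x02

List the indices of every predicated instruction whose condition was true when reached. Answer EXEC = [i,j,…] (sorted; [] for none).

0: ✓ CMP  NZCV=1001
1: · MOVLE
2: ✓ SUBGE  r0←0x3d
3: ✓ CMP  NZCV=0000
4: ✓ ADDGT  r0←0x26
5: · MOVEQ
6: ✓ CMP  NZCV=1001
7: ✓ MOVNE  r2←0x4c
8: · SUBVC

EXEC = [2,4,7]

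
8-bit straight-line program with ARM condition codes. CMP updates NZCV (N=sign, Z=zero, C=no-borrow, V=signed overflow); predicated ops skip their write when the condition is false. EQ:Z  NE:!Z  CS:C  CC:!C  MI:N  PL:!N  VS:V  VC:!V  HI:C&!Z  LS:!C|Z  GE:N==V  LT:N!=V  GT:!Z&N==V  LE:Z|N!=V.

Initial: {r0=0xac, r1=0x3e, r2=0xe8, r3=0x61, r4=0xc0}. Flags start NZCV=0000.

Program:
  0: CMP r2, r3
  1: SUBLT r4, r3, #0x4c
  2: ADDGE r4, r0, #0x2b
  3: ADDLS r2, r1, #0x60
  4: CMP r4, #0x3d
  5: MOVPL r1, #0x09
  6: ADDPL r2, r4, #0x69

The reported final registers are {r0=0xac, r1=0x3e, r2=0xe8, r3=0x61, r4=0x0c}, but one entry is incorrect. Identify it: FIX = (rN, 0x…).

[0] flags=1010 → (cmp)
[1] flags=1010 LT?T → r4=0x15
[2] flags=1010 GE?F → skip
[3] flags=1010 LS?F → skip
[4] flags=1000 → (cmp)
[5] flags=1000 PL?F → skip
[6] flags=1000 PL?F → skip

FIX = (r4, 0x15)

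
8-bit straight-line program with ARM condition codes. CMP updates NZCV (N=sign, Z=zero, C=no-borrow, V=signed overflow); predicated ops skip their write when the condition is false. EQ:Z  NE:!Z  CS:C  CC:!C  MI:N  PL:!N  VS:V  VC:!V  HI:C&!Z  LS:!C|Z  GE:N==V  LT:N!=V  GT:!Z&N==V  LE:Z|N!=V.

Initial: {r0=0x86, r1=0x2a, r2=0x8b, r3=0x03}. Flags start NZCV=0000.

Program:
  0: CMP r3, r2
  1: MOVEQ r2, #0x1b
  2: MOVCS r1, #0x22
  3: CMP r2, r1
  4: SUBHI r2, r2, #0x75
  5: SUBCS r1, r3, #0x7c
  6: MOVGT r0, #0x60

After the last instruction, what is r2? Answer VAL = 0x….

VAL = 0x16

0: ✓ CMP  NZCV=0000
1: · MOVEQ
2: · MOVCS
3: ✓ CMP  NZCV=0011
4: ✓ SUBHI  r2←0x16
5: ✓ SUBCS  r1←0x87
6: · MOVGT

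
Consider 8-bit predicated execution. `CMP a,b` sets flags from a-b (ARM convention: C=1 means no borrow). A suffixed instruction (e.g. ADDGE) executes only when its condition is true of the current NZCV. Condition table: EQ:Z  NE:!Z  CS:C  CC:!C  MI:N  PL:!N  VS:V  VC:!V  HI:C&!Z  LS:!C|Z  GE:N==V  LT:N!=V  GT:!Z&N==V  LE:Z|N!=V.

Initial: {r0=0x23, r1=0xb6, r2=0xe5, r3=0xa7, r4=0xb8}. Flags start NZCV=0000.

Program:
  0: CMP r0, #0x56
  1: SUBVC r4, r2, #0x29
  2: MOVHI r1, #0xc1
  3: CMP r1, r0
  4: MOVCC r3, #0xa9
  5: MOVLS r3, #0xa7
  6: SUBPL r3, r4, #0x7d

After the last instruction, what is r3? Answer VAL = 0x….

[0] flags=1000 → (cmp)
[1] flags=1000 VC?T → r4=0xbc
[2] flags=1000 HI?F → skip
[3] flags=1010 → (cmp)
[4] flags=1010 CC?F → skip
[5] flags=1010 LS?F → skip
[6] flags=1010 PL?F → skip

VAL = 0xa7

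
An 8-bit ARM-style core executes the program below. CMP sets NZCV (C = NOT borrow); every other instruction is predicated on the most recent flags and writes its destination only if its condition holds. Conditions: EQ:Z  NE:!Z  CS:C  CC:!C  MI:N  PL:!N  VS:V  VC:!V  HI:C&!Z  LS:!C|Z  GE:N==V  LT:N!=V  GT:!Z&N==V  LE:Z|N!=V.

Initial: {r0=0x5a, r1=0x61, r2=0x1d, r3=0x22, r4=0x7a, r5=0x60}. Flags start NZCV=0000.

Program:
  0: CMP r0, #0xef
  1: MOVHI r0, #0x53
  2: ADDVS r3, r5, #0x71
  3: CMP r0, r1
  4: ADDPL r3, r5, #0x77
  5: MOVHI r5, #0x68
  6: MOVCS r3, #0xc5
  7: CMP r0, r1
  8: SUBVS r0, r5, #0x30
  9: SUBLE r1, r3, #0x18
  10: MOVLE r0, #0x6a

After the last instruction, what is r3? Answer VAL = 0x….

[0] flags=0000 → (cmp)
[1] flags=0000 HI?F → skip
[2] flags=0000 VS?F → skip
[3] flags=1000 → (cmp)
[4] flags=1000 PL?F → skip
[5] flags=1000 HI?F → skip
[6] flags=1000 CS?F → skip
[7] flags=1000 → (cmp)
[8] flags=1000 VS?F → skip
[9] flags=1000 LE?T → r1=0x0a
[10] flags=1000 LE?T → r0=0x6a

VAL = 0x22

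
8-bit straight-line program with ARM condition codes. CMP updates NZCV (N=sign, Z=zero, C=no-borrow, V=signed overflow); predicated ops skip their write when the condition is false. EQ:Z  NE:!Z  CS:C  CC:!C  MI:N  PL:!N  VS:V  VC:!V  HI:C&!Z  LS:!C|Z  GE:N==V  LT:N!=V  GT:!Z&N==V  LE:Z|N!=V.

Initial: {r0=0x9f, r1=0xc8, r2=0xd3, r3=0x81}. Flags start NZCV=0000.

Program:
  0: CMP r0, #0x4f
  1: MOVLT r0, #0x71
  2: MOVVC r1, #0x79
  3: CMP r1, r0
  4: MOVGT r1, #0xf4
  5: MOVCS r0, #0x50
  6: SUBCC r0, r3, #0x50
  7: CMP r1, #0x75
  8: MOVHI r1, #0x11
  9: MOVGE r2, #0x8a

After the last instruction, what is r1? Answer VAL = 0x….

VAL = 0x11

0: ✓ CMP  NZCV=0011
1: ✓ MOVLT  r0←0x71
2: · MOVVC
3: ✓ CMP  NZCV=0011
4: · MOVGT
5: ✓ MOVCS  r0←0x50
6: · SUBCC
7: ✓ CMP  NZCV=0011
8: ✓ MOVHI  r1←0x11
9: · MOVGE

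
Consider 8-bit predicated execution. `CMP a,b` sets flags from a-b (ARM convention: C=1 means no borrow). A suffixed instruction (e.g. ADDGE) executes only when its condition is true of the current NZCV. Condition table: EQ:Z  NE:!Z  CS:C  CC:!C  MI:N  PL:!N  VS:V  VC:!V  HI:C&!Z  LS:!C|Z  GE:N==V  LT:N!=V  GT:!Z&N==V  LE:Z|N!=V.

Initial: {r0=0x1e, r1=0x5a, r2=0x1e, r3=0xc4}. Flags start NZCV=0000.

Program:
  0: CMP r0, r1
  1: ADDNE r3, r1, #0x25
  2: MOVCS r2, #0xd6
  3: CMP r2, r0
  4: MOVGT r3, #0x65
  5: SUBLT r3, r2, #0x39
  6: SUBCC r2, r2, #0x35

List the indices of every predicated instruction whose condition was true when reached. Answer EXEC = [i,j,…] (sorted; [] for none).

[0] flags=1000 → (cmp)
[1] flags=1000 NE?T → r3=0x7f
[2] flags=1000 CS?F → skip
[3] flags=0110 → (cmp)
[4] flags=0110 GT?F → skip
[5] flags=0110 LT?F → skip
[6] flags=0110 CC?F → skip

EXEC = [1]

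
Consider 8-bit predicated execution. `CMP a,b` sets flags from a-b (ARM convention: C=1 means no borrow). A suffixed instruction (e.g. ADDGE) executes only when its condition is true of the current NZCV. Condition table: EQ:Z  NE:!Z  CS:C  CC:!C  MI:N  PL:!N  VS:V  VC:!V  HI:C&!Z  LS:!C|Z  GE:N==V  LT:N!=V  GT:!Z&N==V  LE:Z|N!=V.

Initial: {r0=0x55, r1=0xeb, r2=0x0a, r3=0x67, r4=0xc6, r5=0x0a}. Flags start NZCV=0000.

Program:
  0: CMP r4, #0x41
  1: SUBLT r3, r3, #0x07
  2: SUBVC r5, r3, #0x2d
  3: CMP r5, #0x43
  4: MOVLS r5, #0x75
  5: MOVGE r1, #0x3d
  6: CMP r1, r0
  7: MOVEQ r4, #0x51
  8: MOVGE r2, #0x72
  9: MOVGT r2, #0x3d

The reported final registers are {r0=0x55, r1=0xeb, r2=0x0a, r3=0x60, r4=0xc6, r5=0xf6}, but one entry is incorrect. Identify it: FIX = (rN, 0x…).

FIX = (r5, 0x75)

[0] flags=1010 → (cmp)
[1] flags=1010 LT?T → r3=0x60
[2] flags=1010 VC?T → r5=0x33
[3] flags=1000 → (cmp)
[4] flags=1000 LS?T → r5=0x75
[5] flags=1000 GE?F → skip
[6] flags=1010 → (cmp)
[7] flags=1010 EQ?F → skip
[8] flags=1010 GE?F → skip
[9] flags=1010 GT?F → skip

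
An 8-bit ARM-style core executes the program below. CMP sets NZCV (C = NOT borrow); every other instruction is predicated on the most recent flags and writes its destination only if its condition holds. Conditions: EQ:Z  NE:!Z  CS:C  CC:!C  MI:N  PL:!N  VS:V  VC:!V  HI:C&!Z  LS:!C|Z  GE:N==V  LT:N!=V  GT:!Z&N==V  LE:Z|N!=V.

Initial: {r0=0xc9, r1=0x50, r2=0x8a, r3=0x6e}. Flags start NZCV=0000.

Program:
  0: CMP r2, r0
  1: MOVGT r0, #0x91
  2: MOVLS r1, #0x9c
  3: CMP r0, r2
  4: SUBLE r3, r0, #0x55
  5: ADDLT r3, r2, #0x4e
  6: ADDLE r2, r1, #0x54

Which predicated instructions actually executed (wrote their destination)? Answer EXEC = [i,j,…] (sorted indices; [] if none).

0: ✓ CMP  NZCV=1000
1: · MOVGT
2: ✓ MOVLS  r1←0x9c
3: ✓ CMP  NZCV=0010
4: · SUBLE
5: · ADDLT
6: · ADDLE

EXEC = [2]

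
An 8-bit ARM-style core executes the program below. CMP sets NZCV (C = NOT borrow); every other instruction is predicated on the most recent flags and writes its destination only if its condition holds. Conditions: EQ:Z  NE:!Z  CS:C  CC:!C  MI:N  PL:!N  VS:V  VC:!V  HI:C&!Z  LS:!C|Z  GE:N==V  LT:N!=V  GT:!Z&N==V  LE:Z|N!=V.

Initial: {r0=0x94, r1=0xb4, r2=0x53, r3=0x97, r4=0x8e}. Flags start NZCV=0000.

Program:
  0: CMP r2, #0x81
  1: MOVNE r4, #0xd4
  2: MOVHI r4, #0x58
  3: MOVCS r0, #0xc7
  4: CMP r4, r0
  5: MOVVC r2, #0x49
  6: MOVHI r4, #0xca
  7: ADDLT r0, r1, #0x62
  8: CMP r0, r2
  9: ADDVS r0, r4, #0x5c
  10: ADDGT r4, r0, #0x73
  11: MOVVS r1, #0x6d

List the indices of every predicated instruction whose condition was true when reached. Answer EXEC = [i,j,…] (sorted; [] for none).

EXEC = [1,5,6,9,11]

0: ✓ CMP  NZCV=1001
1: ✓ MOVNE  r4←0xd4
2: · MOVHI
3: · MOVCS
4: ✓ CMP  NZCV=0010
5: ✓ MOVVC  r2←0x49
6: ✓ MOVHI  r4←0xca
7: · ADDLT
8: ✓ CMP  NZCV=0011
9: ✓ ADDVS  r0←0x26
10: · ADDGT
11: ✓ MOVVS  r1←0x6d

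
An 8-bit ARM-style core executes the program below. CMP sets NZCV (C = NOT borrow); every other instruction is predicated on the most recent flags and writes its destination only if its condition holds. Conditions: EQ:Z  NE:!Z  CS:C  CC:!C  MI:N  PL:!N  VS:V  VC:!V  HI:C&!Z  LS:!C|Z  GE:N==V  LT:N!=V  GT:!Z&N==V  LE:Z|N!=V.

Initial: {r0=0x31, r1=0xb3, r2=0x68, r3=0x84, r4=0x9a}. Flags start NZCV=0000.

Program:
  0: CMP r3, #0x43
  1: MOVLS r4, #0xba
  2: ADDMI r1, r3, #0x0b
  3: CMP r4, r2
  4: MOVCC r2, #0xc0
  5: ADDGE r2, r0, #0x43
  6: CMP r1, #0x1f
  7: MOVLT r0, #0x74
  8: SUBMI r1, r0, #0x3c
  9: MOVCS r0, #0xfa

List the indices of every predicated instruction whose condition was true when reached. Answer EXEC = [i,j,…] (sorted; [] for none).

EXEC = [7,8,9]

0: ✓ CMP  NZCV=0011
1: · MOVLS
2: · ADDMI
3: ✓ CMP  NZCV=0011
4: · MOVCC
5: · ADDGE
6: ✓ CMP  NZCV=1010
7: ✓ MOVLT  r0←0x74
8: ✓ SUBMI  r1←0x38
9: ✓ MOVCS  r0←0xfa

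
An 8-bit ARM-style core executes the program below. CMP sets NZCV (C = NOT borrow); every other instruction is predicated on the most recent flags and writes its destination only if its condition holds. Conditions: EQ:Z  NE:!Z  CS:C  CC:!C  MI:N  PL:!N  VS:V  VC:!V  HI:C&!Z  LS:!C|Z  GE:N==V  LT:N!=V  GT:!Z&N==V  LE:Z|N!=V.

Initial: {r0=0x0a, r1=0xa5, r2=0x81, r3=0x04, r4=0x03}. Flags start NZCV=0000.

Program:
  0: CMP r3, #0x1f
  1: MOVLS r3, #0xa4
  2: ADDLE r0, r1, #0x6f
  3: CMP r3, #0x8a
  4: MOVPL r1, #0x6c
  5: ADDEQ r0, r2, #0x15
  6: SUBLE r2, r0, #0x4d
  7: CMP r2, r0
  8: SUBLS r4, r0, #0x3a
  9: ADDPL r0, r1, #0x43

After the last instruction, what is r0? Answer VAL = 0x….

[0] flags=1000 → (cmp)
[1] flags=1000 LS?T → r3=0xa4
[2] flags=1000 LE?T → r0=0x14
[3] flags=0010 → (cmp)
[4] flags=0010 PL?T → r1=0x6c
[5] flags=0010 EQ?F → skip
[6] flags=0010 LE?F → skip
[7] flags=0011 → (cmp)
[8] flags=0011 LS?F → skip
[9] flags=0011 PL?T → r0=0xaf

VAL = 0xaf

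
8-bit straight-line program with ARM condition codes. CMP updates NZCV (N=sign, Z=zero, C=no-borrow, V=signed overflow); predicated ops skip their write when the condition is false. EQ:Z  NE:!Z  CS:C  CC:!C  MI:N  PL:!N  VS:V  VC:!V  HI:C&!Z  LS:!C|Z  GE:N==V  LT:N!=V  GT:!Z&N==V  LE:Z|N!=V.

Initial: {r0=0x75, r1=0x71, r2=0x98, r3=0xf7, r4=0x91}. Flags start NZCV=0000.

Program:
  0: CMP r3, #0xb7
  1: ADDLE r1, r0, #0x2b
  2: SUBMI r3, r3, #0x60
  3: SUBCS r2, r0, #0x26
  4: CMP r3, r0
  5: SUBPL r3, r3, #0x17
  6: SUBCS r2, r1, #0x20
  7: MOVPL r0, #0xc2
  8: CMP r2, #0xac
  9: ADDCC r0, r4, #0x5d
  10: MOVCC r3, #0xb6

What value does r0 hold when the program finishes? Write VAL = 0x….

0: ✓ CMP  NZCV=0010
1: · ADDLE
2: · SUBMI
3: ✓ SUBCS  r2←0x4f
4: ✓ CMP  NZCV=1010
5: · SUBPL
6: ✓ SUBCS  r2←0x51
7: · MOVPL
8: ✓ CMP  NZCV=1001
9: ✓ ADDCC  r0←0xee
10: ✓ MOVCC  r3←0xb6

VAL = 0xee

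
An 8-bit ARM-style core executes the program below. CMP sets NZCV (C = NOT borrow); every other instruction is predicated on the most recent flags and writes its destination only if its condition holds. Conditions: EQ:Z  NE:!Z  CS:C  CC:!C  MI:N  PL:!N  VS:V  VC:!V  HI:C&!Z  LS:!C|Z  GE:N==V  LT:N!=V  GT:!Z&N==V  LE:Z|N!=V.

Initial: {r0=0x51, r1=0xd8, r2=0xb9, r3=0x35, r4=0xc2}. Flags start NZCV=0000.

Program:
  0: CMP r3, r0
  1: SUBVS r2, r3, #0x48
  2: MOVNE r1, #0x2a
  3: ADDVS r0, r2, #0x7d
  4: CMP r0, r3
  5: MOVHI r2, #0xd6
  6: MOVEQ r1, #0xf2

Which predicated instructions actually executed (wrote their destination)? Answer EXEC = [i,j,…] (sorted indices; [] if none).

0: ✓ CMP  NZCV=1000
1: · SUBVS
2: ✓ MOVNE  r1←0x2a
3: · ADDVS
4: ✓ CMP  NZCV=0010
5: ✓ MOVHI  r2←0xd6
6: · MOVEQ

EXEC = [2,5]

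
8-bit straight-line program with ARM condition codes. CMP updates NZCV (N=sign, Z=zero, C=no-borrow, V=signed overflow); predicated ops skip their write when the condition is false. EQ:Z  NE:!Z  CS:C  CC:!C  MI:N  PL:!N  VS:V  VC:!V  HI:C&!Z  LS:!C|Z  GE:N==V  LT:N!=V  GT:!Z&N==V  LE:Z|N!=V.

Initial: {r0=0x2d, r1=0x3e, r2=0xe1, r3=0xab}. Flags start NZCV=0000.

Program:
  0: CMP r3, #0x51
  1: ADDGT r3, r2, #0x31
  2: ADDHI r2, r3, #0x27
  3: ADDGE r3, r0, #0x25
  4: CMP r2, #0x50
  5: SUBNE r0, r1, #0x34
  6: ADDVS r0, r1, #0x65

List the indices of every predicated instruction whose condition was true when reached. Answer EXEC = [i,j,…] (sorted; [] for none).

EXEC = [2,5]

[0] flags=0011 → (cmp)
[1] flags=0011 GT?F → skip
[2] flags=0011 HI?T → r2=0xd2
[3] flags=0011 GE?F → skip
[4] flags=1010 → (cmp)
[5] flags=1010 NE?T → r0=0x0a
[6] flags=1010 VS?F → skip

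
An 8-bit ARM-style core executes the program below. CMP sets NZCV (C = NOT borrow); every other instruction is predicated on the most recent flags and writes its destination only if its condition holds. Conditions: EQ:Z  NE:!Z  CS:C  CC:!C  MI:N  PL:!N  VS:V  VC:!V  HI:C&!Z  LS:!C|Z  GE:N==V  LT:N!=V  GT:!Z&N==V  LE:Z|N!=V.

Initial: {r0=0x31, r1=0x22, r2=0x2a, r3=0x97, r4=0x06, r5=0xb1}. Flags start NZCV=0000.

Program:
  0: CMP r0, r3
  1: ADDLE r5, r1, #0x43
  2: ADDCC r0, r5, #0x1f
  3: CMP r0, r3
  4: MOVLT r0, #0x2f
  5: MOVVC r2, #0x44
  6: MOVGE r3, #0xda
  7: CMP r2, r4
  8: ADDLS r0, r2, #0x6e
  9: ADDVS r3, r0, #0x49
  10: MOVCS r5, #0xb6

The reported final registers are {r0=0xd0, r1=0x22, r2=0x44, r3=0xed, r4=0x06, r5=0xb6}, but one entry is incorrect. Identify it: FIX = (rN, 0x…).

[0] flags=1001 → (cmp)
[1] flags=1001 LE?F → skip
[2] flags=1001 CC?T → r0=0xd0
[3] flags=0010 → (cmp)
[4] flags=0010 LT?F → skip
[5] flags=0010 VC?T → r2=0x44
[6] flags=0010 GE?T → r3=0xda
[7] flags=0010 → (cmp)
[8] flags=0010 LS?F → skip
[9] flags=0010 VS?F → skip
[10] flags=0010 CS?T → r5=0xb6

FIX = (r3, 0xda)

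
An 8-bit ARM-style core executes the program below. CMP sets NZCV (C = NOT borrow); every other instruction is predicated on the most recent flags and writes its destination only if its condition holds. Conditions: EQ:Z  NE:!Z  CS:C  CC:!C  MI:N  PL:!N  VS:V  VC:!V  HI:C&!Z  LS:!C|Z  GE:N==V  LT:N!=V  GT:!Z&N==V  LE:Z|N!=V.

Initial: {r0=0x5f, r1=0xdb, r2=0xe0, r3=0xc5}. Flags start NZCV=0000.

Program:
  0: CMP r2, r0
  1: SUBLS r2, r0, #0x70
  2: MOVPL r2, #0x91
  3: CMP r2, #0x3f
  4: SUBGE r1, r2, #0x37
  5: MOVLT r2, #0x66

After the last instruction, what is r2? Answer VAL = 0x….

[0] flags=1010 → (cmp)
[1] flags=1010 LS?F → skip
[2] flags=1010 PL?F → skip
[3] flags=1010 → (cmp)
[4] flags=1010 GE?F → skip
[5] flags=1010 LT?T → r2=0x66

VAL = 0x66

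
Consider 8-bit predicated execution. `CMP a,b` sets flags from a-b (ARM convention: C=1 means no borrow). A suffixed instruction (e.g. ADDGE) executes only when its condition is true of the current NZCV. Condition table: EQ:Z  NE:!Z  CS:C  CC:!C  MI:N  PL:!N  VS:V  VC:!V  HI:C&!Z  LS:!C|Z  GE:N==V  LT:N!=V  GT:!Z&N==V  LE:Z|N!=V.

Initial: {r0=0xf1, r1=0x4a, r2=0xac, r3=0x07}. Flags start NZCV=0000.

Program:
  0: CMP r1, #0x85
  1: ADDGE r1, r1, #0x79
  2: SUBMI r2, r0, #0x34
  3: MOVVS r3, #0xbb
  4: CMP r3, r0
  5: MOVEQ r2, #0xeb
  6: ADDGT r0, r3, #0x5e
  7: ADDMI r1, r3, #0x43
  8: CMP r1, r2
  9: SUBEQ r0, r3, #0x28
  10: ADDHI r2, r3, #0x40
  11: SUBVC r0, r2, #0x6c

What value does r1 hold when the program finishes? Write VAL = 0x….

VAL = 0xfe

[0] flags=1001 → (cmp)
[1] flags=1001 GE?T → r1=0xc3
[2] flags=1001 MI?T → r2=0xbd
[3] flags=1001 VS?T → r3=0xbb
[4] flags=1000 → (cmp)
[5] flags=1000 EQ?F → skip
[6] flags=1000 GT?F → skip
[7] flags=1000 MI?T → r1=0xfe
[8] flags=0010 → (cmp)
[9] flags=0010 EQ?F → skip
[10] flags=0010 HI?T → r2=0xfb
[11] flags=0010 VC?T → r0=0x8f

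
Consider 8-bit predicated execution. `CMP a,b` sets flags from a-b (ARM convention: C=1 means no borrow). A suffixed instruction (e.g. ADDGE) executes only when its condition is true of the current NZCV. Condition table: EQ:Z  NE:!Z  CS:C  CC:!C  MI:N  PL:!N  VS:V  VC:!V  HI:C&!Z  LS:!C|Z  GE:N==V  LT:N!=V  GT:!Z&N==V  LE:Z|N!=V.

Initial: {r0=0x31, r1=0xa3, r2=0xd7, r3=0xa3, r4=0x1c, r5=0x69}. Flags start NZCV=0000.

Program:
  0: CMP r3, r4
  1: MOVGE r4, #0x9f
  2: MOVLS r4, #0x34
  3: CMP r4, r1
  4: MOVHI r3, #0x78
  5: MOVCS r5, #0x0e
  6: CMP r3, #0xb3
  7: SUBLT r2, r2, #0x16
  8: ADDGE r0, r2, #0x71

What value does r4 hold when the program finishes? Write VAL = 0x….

VAL = 0x1c

[0] flags=1010 → (cmp)
[1] flags=1010 GE?F → skip
[2] flags=1010 LS?F → skip
[3] flags=0000 → (cmp)
[4] flags=0000 HI?F → skip
[5] flags=0000 CS?F → skip
[6] flags=1000 → (cmp)
[7] flags=1000 LT?T → r2=0xc1
[8] flags=1000 GE?F → skip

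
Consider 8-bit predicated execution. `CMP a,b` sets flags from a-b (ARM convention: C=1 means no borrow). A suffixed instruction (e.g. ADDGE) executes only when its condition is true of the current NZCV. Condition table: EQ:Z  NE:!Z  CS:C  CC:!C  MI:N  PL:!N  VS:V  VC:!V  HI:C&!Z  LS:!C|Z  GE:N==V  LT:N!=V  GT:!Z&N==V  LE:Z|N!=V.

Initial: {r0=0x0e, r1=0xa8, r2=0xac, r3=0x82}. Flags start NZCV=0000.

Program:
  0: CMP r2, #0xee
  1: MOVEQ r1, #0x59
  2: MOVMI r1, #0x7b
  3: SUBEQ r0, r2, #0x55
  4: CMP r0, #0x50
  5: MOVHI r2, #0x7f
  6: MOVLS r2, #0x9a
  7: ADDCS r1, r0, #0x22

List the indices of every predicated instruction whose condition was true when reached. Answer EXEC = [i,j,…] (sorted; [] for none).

EXEC = [2,6]

0: ✓ CMP  NZCV=1000
1: · MOVEQ
2: ✓ MOVMI  r1←0x7b
3: · SUBEQ
4: ✓ CMP  NZCV=1000
5: · MOVHI
6: ✓ MOVLS  r2←0x9a
7: · ADDCS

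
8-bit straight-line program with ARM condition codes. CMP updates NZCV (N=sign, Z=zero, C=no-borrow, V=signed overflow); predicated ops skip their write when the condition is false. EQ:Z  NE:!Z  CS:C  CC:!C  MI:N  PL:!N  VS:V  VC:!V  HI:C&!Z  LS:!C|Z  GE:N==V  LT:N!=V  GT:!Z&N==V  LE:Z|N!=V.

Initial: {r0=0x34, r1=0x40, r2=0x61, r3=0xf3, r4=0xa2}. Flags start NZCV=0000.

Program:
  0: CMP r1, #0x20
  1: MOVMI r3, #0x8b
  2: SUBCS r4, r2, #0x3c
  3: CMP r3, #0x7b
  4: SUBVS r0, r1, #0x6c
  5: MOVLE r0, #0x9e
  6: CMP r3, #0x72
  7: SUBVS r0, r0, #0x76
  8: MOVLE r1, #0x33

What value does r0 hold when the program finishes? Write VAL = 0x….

VAL = 0x9e

0: ✓ CMP  NZCV=0010
1: · MOVMI
2: ✓ SUBCS  r4←0x25
3: ✓ CMP  NZCV=0011
4: ✓ SUBVS  r0←0xd4
5: ✓ MOVLE  r0←0x9e
6: ✓ CMP  NZCV=1010
7: · SUBVS
8: ✓ MOVLE  r1←0x33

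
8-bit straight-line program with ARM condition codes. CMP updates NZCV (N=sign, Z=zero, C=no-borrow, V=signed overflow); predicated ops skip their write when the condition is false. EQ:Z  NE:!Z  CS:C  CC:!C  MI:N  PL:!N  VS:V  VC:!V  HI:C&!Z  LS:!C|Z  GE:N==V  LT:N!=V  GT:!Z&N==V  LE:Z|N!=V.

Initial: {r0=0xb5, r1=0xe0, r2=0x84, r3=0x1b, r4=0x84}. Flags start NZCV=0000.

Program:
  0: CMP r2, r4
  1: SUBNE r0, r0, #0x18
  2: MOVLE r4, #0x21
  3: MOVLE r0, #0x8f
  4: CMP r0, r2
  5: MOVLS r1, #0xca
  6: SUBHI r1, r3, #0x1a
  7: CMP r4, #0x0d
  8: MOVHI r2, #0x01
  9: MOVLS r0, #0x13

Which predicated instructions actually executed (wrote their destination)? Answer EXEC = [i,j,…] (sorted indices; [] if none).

EXEC = [2,3,6,8]

[0] flags=0110 → (cmp)
[1] flags=0110 NE?F → skip
[2] flags=0110 LE?T → r4=0x21
[3] flags=0110 LE?T → r0=0x8f
[4] flags=0010 → (cmp)
[5] flags=0010 LS?F → skip
[6] flags=0010 HI?T → r1=0x01
[7] flags=0010 → (cmp)
[8] flags=0010 HI?T → r2=0x01
[9] flags=0010 LS?F → skip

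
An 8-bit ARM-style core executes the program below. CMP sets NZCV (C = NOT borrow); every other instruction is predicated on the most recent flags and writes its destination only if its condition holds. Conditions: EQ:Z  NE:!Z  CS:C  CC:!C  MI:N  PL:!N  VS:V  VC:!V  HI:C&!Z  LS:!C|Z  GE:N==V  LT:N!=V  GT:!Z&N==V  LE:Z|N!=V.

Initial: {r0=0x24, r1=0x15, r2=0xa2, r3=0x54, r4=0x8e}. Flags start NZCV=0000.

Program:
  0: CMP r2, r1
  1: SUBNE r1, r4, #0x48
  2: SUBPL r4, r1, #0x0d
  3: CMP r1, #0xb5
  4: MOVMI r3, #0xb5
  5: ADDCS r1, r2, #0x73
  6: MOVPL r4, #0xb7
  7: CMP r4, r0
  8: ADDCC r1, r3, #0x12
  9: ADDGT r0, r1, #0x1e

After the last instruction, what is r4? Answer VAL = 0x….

VAL = 0x8e

[0] flags=1010 → (cmp)
[1] flags=1010 NE?T → r1=0x46
[2] flags=1010 PL?F → skip
[3] flags=1001 → (cmp)
[4] flags=1001 MI?T → r3=0xb5
[5] flags=1001 CS?F → skip
[6] flags=1001 PL?F → skip
[7] flags=0011 → (cmp)
[8] flags=0011 CC?F → skip
[9] flags=0011 GT?F → skip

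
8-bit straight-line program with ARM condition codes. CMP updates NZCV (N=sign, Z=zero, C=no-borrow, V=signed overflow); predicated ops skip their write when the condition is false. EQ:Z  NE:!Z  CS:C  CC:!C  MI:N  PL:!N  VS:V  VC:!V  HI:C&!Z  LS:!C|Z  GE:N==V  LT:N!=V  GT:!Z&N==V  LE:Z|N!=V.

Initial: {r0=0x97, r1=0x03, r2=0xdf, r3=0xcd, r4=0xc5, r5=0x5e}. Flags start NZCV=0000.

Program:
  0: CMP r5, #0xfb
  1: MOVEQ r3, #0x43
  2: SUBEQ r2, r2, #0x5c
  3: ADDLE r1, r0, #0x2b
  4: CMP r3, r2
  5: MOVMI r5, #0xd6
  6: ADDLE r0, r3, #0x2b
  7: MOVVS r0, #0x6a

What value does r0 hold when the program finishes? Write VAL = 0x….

[0] flags=0000 → (cmp)
[1] flags=0000 EQ?F → skip
[2] flags=0000 EQ?F → skip
[3] flags=0000 LE?F → skip
[4] flags=1000 → (cmp)
[5] flags=1000 MI?T → r5=0xd6
[6] flags=1000 LE?T → r0=0xf8
[7] flags=1000 VS?F → skip

VAL = 0xf8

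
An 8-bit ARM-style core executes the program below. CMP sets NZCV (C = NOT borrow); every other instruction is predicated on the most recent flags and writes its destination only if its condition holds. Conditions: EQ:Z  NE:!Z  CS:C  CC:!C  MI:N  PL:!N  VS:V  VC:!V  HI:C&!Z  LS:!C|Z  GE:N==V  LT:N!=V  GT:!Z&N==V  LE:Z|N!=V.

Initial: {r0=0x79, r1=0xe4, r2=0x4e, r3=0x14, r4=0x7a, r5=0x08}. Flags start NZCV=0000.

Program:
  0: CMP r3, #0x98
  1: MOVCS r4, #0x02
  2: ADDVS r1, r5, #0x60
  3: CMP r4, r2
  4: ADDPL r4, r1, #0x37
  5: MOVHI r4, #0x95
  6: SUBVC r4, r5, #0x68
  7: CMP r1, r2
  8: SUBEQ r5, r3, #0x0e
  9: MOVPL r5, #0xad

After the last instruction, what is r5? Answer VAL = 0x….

VAL = 0x08

[0] flags=0000 → (cmp)
[1] flags=0000 CS?F → skip
[2] flags=0000 VS?F → skip
[3] flags=0010 → (cmp)
[4] flags=0010 PL?T → r4=0x1b
[5] flags=0010 HI?T → r4=0x95
[6] flags=0010 VC?T → r4=0xa0
[7] flags=1010 → (cmp)
[8] flags=1010 EQ?F → skip
[9] flags=1010 PL?F → skip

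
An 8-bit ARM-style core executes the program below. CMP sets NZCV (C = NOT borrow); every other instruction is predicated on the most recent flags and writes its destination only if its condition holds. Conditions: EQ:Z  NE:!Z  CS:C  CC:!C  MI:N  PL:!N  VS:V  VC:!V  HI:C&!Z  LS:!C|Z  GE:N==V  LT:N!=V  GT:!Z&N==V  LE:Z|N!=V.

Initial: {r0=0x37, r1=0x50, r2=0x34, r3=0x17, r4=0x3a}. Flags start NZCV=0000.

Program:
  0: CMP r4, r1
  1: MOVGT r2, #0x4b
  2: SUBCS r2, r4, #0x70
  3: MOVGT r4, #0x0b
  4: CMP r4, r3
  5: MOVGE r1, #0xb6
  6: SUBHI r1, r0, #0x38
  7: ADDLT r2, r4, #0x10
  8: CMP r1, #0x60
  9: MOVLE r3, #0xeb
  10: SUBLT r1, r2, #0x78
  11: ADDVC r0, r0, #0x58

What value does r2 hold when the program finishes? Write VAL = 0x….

VAL = 0x34

[0] flags=1000 → (cmp)
[1] flags=1000 GT?F → skip
[2] flags=1000 CS?F → skip
[3] flags=1000 GT?F → skip
[4] flags=0010 → (cmp)
[5] flags=0010 GE?T → r1=0xb6
[6] flags=0010 HI?T → r1=0xff
[7] flags=0010 LT?F → skip
[8] flags=1010 → (cmp)
[9] flags=1010 LE?T → r3=0xeb
[10] flags=1010 LT?T → r1=0xbc
[11] flags=1010 VC?T → r0=0x8f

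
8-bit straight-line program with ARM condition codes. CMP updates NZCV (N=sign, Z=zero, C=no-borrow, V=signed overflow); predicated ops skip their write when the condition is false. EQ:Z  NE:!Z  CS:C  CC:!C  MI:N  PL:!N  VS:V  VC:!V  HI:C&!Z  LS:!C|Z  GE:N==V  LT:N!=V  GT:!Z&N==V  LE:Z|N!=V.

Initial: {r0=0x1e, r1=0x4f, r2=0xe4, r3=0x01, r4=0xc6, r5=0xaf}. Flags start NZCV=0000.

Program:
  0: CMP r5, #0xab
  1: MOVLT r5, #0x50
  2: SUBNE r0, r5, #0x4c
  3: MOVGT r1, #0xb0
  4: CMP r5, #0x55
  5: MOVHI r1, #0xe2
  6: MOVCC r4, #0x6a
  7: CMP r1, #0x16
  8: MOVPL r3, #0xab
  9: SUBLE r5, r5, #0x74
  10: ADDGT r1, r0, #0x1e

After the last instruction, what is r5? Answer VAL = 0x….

0: ✓ CMP  NZCV=0010
1: · MOVLT
2: ✓ SUBNE  r0←0x63
3: ✓ MOVGT  r1←0xb0
4: ✓ CMP  NZCV=0011
5: ✓ MOVHI  r1←0xe2
6: · MOVCC
7: ✓ CMP  NZCV=1010
8: · MOVPL
9: ✓ SUBLE  r5←0x3b
10: · ADDGT

VAL = 0x3b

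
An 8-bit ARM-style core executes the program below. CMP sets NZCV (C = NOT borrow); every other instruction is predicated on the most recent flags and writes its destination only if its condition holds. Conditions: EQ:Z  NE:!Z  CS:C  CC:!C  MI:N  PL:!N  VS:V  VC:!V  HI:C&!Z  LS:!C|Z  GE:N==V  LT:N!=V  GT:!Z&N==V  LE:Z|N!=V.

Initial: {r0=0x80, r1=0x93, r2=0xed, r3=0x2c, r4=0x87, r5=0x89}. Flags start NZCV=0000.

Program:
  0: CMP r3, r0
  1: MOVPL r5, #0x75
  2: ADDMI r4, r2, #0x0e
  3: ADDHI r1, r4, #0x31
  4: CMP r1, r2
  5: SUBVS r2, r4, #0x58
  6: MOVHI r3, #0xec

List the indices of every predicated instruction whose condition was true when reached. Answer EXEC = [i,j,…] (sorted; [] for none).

EXEC = [2]

0: ✓ CMP  NZCV=1001
1: · MOVPL
2: ✓ ADDMI  r4←0xfb
3: · ADDHI
4: ✓ CMP  NZCV=1000
5: · SUBVS
6: · MOVHI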